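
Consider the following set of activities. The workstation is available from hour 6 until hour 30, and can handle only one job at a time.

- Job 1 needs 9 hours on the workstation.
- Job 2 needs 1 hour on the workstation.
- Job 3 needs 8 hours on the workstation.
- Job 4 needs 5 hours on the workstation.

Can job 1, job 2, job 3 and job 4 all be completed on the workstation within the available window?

The workstation window is 30 − 6 = 24 hours.
Running back to back, the jobs need 9 + 1 + 8 + 5 = 23 hours on the workstation.
Since 23 ≤ 24, they fit within the window.

Yes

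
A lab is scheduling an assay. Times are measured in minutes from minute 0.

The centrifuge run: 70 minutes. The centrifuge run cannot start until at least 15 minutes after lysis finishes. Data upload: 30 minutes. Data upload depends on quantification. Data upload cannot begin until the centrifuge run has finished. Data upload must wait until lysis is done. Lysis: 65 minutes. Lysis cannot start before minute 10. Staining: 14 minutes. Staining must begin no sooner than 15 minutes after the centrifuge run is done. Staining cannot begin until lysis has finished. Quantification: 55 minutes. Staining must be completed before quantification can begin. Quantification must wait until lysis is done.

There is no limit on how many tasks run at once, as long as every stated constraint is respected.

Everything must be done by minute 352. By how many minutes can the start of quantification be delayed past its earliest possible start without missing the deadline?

78

Lysis cannot begin until its own release at minute 10. It runs from minute 10 to 10 + 65 = minute 75.
The centrifuge run cannot begin until lysis (finishes minute 75, plus 15-minute gap → minute 90). It runs from minute 90 to 90 + 70 = minute 160.
Staining cannot start until the centrifuge run (finishes minute 160, plus 15-minute gap → minute 175); lysis (finishes minute 75). The controlling bound is minute 175, so staining finishes at 175 + 14 = minute 189.
Quantification has to wait for staining (finishes minute 189); lysis (finishes minute 75). The latest of these is minute 189, so quantification runs minute 189 to 189 + 55 = minute 244.

Working backward from the deadline:
Data upload has no dependents, so it just needs to finish by minute 352. Starting by 352 − 30 = minute 322 achieves that.
Since data upload (must start by minute 322) depends on it, quantification must finish by minute 322. Backing off its 55-minute duration gives a latest start of minute 267.
So quantification can start as early as minute 189 and as late as minute 267, giving 267 − 189 = 78 minutes of slack.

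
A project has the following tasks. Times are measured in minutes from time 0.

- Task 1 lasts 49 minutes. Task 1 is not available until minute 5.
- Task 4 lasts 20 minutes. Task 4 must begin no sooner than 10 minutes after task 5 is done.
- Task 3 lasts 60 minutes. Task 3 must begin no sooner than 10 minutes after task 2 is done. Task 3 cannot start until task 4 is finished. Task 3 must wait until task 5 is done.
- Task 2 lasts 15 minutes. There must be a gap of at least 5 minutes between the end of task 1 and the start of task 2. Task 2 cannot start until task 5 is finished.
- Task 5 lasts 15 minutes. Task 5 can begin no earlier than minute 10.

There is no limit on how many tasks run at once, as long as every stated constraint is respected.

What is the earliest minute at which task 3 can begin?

Task 5 waits on its own release at minute 10, so it starts at minute 10 and finishes at 10 + 15 = minute 25.
Task 4 waits on task 5 (finishes minute 25, plus 10-minute gap → minute 35), so it starts at minute 35 and finishes at 35 + 20 = minute 55.
Task 1 waits on its own release at minute 5, so it starts at minute 5 and finishes at 5 + 49 = minute 54.
Task 2 needs all of task 1 (finishes minute 54, plus 5-minute gap → minute 59); task 5 (finishes minute 25). That puts its earliest start at minute 59; it finishes at 59 + 15 = minute 74.
Task 3 waits on task 2 (finishes minute 74, plus 10-minute gap → minute 84); task 4 (finishes minute 55); task 5 (finishes minute 25). The latest of these is minute 84, which is the earliest task 3 can start.

84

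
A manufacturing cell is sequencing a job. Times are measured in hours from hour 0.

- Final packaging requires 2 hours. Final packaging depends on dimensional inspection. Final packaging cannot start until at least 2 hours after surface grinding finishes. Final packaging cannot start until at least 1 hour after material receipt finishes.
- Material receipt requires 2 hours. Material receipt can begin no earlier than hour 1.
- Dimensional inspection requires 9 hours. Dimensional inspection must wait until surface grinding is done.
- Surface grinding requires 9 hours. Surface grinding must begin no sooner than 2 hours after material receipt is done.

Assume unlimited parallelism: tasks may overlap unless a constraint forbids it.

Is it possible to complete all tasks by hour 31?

Material receipt cannot begin until its own release at hour 1. It runs from hour 1 to 1 + 2 = hour 3.
Surface grinding cannot begin until material receipt (finishes hour 3, plus 2-hour gap → hour 5). It runs from hour 5 to 5 + 9 = hour 14.
Dimensional inspection waits on surface grinding (finishes hour 14), so it starts at hour 14 and finishes at 14 + 9 = hour 23.
Final packaging needs all of dimensional inspection (finishes hour 23); surface grinding (finishes hour 14, plus 2-hour gap → hour 16); material receipt (finishes hour 3, plus 1-hour gap → hour 4). That puts its earliest start at hour 23; it finishes at 23 + 2 = hour 25.
Every task is finished by hour 25, which is no later than the deadline of 31, so the schedule is feasible.

Yes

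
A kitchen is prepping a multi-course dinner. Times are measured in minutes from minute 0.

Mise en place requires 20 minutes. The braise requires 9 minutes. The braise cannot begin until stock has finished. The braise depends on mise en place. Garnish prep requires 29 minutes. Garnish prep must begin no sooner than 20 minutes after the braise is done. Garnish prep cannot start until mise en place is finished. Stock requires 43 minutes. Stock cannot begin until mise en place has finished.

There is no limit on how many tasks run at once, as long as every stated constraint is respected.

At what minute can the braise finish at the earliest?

Mise en place can start immediately at minute 0; it finishes at minute 20.
Stock waits on mise en place (finishes minute 20), so it starts at minute 20 and finishes at 20 + 43 = minute 63.
The braise cannot start until stock (finishes minute 63); mise en place (finishes minute 20). The controlling bound is minute 63, so the braise finishes at 63 + 9 = minute 72.

72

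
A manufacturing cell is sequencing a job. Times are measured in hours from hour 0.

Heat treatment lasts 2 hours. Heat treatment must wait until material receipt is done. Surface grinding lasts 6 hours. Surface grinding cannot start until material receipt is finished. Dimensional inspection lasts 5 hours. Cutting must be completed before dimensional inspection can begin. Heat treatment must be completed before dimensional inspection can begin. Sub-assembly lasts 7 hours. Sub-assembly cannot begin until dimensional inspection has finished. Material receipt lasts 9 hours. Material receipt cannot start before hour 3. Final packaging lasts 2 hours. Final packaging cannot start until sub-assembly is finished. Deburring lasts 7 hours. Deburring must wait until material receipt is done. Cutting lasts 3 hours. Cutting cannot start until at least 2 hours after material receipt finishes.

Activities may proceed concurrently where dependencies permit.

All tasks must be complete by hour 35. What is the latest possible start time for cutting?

Final packaging must finish by hour 35; it takes 2 hours, so it must start by 35 − 2 = hour 33.
Sub-assembly feeds into final packaging (must start by hour 33); so sub-assembly must finish by hour 33 and therefore start by hour 26.
Dimensional inspection must finish before sub-assembly (must start by hour 26). With a 5-hour duration, dimensional inspection must start by 26 − 5 = hour 21.
Cutting has to be done before dimensional inspection (must start by hour 21). That means finishing by hour 21, i.e. starting by 21 − 3 = hour 18.

18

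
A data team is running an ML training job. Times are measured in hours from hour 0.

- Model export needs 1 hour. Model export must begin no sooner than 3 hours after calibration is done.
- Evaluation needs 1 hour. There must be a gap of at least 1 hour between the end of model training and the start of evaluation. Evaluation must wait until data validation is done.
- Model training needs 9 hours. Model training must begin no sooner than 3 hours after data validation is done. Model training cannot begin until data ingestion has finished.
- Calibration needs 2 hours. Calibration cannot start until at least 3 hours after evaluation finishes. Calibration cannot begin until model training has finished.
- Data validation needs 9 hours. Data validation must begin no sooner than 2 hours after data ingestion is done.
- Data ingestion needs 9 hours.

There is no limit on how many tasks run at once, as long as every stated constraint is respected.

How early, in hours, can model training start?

23

Nothing blocks data ingestion, so it runs from hour 0 to hour 9.
After data ingestion (finishes hour 9, plus 2-hour gap → hour 11), data validation can start at hour 11 and finishes at hour 20.
Model training waits on data validation (finishes hour 20, plus 3-hour gap → hour 23); data ingestion (finishes hour 9). The latest of these is hour 23, which is the earliest model training can start.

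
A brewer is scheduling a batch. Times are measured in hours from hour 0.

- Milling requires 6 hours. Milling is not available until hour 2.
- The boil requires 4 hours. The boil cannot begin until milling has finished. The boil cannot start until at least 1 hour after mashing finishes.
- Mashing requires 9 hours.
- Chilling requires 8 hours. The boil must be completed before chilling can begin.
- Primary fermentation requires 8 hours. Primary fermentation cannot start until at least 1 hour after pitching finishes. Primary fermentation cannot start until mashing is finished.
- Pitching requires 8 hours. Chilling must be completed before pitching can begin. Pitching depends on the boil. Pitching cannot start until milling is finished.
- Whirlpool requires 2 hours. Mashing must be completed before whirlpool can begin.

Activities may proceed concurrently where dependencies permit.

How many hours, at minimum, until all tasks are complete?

Nothing blocks mashing, so it runs from hour 0 to hour 9.
After mashing (finishes hour 9), whirlpool can start at hour 9 and finishes at hour 11.
After its own release at hour 2, milling can start at hour 2 and finishes at hour 8.
The boil cannot start until milling (finishes hour 8); mashing (finishes hour 9, plus 1-hour gap → hour 10). The controlling bound is hour 10, so the boil finishes at 10 + 4 = hour 14.
Chilling waits on the boil (finishes hour 14), so it starts at hour 14 and finishes at 14 + 8 = hour 22.
Pitching needs all of chilling (finishes hour 22); the boil (finishes hour 14); milling (finishes hour 8). That puts its earliest start at hour 22; it finishes at 22 + 8 = hour 30.
Primary fermentation cannot start until pitching (finishes hour 30, plus 1-hour gap → hour 31); mashing (finishes hour 9). The controlling bound is hour 31, so primary fermentation finishes at 31 + 8 = hour 39.
All tasks are finished once the last one completes. Finish times: Milling at 8, Mashing at 9, The boil at 14, Whirlpool at 11, Chilling at 22, Pitching at 30, Primary fermentation at 39. The latest is hour 39.

39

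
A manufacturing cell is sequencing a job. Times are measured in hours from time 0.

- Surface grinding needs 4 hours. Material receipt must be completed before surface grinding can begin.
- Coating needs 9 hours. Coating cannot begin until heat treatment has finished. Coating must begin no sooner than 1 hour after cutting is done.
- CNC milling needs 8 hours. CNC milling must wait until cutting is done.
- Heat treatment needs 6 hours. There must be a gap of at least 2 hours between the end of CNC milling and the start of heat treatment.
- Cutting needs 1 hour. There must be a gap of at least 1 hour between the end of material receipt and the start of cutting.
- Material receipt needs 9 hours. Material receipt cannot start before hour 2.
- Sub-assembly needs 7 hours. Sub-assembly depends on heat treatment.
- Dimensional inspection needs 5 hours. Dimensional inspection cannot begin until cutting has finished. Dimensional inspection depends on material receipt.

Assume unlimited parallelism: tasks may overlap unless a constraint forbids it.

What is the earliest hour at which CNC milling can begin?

Material receipt waits on its own release at hour 2, so it starts at hour 2 and finishes at 2 + 9 = hour 11.
Cutting waits on material receipt (finishes hour 11, plus 1-hour gap → hour 12), so it starts at hour 12 and finishes at 12 + 1 = hour 13.
CNC milling waits on cutting (finishes hour 13), so the earliest it can start is hour 13.

13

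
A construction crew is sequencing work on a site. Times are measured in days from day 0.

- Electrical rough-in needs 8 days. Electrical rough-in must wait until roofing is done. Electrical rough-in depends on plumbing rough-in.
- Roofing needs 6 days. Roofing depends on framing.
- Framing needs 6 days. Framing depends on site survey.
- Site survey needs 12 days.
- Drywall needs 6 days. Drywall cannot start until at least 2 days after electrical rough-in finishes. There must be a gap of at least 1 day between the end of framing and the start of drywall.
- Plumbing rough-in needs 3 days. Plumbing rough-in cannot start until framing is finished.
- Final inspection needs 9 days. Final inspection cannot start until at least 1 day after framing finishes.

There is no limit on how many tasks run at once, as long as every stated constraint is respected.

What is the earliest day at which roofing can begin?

18

Site survey has no prerequisites, so it starts at day 0 and finishes at day 12.
Framing cannot begin until site survey (finishes day 12). It runs from day 12 to 12 + 6 = day 18.
Roofing waits on framing (finishes day 18), so the earliest it can start is day 18.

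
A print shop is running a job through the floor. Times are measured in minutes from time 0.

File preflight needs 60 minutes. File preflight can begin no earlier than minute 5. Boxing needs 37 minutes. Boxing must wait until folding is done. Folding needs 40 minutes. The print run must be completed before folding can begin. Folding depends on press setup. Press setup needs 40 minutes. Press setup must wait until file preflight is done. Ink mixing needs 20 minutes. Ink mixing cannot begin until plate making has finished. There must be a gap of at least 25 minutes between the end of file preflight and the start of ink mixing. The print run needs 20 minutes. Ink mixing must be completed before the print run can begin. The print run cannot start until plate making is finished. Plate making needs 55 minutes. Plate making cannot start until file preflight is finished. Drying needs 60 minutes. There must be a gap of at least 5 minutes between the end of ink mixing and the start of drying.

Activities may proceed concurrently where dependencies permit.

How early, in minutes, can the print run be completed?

After its own release at minute 5, file preflight can start at minute 5 and finishes at minute 65.
Plate making cannot begin until file preflight (finishes minute 65). It runs from minute 65 to 65 + 55 = minute 120.
For ink mixing: plate making (finishes minute 120); file preflight (finishes minute 65, plus 25-minute gap → minute 90). Taking the maximum gives a start of minute 120, and it finishes at 120 + 20 = minute 140.
The print run needs all of ink mixing (finishes minute 140); plate making (finishes minute 120). That puts its earliest start at minute 140; it finishes at 140 + 20 = minute 160.

160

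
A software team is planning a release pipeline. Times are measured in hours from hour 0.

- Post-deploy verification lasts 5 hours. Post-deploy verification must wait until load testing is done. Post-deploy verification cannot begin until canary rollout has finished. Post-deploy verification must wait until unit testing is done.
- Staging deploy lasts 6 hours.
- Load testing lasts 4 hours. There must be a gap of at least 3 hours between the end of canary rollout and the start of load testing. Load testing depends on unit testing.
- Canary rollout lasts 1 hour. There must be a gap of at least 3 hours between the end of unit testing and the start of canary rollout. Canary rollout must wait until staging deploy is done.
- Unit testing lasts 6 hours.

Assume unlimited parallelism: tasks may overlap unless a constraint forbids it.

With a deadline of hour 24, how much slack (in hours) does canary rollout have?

Staging deploy can start immediately at hour 0; it finishes at hour 6.
Unit testing has no prerequisites, so it starts at hour 0 and finishes at hour 6.
For canary rollout: unit testing (finishes hour 6, plus 3-hour gap → hour 9); staging deploy (finishes hour 6). Taking the maximum gives a start of hour 9, and it finishes at 9 + 1 = hour 10.

Working backward from the deadline:
To finish by hour 24, post-deploy verification (duration 5) must start no later than hour 19.
Since post-deploy verification (must start by hour 19) depends on it, load testing must finish by hour 19. Backing off its 4-hour duration gives a latest start of hour 15.
For canary rollout: load testing (must start by hour 15, minus 3-hour gap → hour 12); post-deploy verification (must start by hour 19). The most restrictive is hour 12; with a 1-hour duration, canary rollout must start by hour 11.
So canary rollout can start as early as hour 9 and as late as hour 11, giving 11 − 9 = 2 hours of slack.

2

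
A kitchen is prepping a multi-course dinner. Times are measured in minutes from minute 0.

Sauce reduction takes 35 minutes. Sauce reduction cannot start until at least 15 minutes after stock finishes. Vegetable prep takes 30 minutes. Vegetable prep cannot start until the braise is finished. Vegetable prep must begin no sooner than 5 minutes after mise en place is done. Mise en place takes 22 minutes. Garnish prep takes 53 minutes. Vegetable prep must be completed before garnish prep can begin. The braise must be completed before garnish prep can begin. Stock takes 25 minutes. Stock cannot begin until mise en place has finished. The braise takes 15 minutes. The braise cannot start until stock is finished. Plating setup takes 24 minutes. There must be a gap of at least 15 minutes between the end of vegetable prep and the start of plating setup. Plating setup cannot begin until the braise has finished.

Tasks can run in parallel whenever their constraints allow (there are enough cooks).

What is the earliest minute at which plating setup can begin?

Mise en place has no prerequisites, so it starts at minute 0 and finishes at minute 22.
After mise en place (finishes minute 22), stock can start at minute 22 and finishes at minute 47.
The braise cannot begin until stock (finishes minute 47). It runs from minute 47 to 47 + 15 = minute 62.
For vegetable prep: the braise (finishes minute 62); mise en place (finishes minute 22, plus 5-minute gap → minute 27). Taking the maximum gives a start of minute 62, and it finishes at 62 + 30 = minute 92.
Plating setup waits on vegetable prep (finishes minute 92, plus 15-minute gap → minute 107); the braise (finishes minute 62). The latest of these is minute 107, which is the earliest plating setup can start.

107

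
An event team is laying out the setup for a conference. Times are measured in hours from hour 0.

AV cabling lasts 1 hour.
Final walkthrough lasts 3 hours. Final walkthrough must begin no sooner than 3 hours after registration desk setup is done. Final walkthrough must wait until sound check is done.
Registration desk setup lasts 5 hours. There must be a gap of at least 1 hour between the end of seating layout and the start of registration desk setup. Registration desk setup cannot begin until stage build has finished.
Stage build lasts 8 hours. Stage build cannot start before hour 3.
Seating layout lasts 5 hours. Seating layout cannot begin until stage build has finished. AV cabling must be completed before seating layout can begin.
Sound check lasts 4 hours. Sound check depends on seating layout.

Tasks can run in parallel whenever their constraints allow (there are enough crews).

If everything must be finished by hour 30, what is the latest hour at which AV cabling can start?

12

To finish by hour 30, final walkthrough (duration 3) must start no later than hour 27.
Registration desk setup feeds into final walkthrough (must start by hour 27, minus 3-hour gap → hour 24); so registration desk setup must finish by hour 24 and therefore start by hour 19.
Sound check has to be done before final walkthrough (must start by hour 27). That means finishing by hour 27, i.e. starting by 27 − 4 = hour 23.
Seating layout has several dependents: registration desk setup (must start by hour 19, minus 1-hour gap → hour 18); sound check (must start by hour 23). The earliest of those limits is hour 18, so seating layout must start by 18 − 5 = hour 13.
AV cabling has to be done before seating layout (must start by hour 13). That means finishing by hour 13, i.e. starting by 13 − 1 = hour 12.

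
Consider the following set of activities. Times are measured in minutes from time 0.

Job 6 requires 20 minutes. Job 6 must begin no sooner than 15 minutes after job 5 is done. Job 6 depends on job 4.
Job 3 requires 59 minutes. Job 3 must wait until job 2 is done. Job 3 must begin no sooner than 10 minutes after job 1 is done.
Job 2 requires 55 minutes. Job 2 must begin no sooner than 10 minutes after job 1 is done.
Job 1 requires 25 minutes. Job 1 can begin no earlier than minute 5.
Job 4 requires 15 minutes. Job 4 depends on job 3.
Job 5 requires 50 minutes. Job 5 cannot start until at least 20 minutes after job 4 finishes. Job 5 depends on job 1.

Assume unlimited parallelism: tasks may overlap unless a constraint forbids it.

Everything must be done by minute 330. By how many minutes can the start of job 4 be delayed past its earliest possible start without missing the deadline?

After its own release at minute 5, job 1 can start at minute 5 and finishes at minute 30.
After job 1 (finishes minute 30, plus 10-minute gap → minute 40), job 2 can start at minute 40 and finishes at minute 95.
Job 3 cannot start until job 2 (finishes minute 95); job 1 (finishes minute 30, plus 10-minute gap → minute 40). The controlling bound is minute 95, so job 3 finishes at 95 + 59 = minute 154.
Job 4 waits on job 3 (finishes minute 154), so it starts at minute 154 and finishes at 154 + 15 = minute 169.

Working backward from the deadline:
Job 6 must finish by minute 330; it takes 20 minutes, so it must start by 330 − 20 = minute 310.
Since job 6 (must start by minute 310, minus 15-minute gap → minute 295) depends on it, job 5 must finish by minute 295. Backing off its 50-minute duration gives a latest start of minute 245.
Job 4 feeds job 5 (must start by minute 245, minus 20-minute gap → minute 225); job 6 (must start by minute 310). Taking the minimum, job 4 must finish by minute 225 and start by 225 − 15 = minute 210.
So job 4 can start as early as minute 154 and as late as minute 210, giving 210 − 154 = 56 minutes of slack.

56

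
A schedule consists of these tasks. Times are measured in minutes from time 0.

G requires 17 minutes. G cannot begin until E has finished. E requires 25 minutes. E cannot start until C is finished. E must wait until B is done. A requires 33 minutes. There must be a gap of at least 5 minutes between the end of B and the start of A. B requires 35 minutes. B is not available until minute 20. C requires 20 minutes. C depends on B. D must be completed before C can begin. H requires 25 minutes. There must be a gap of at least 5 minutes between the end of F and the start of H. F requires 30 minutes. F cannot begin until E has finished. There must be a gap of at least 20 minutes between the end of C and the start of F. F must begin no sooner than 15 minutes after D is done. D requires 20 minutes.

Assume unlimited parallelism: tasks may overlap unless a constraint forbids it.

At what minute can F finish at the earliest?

130

Nothing blocks D, so it runs from minute 0 to minute 20.
B waits on its own release at minute 20, so it starts at minute 20 and finishes at 20 + 35 = minute 55.
C needs all of B (finishes minute 55); D (finishes minute 20). That puts its earliest start at minute 55; it finishes at 55 + 20 = minute 75.
E has to wait for C (finishes minute 75); B (finishes minute 55). The latest of these is minute 75, so E runs minute 75 to 75 + 25 = minute 100.
F needs all of E (finishes minute 100); C (finishes minute 75, plus 20-minute gap → minute 95); D (finishes minute 20, plus 15-minute gap → minute 35). That puts its earliest start at minute 100; it finishes at 100 + 30 = minute 130.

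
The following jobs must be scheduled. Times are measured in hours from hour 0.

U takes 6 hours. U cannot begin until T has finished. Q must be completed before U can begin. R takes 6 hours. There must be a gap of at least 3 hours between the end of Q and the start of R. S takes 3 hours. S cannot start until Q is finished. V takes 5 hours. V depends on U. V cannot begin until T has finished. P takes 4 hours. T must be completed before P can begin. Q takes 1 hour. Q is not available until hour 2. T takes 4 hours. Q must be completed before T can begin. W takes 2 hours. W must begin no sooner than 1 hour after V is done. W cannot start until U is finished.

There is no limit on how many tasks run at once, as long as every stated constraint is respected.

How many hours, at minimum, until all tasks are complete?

Q waits on its own release at hour 2, so it starts at hour 2 and finishes at 2 + 1 = hour 3.
T waits on Q (finishes hour 3), so it starts at hour 3 and finishes at 3 + 4 = hour 7.
U needs all of T (finishes hour 7); Q (finishes hour 3). That puts its earliest start at hour 7; it finishes at 7 + 6 = hour 13.
V cannot start until U (finishes hour 13); T (finishes hour 7). The controlling bound is hour 13, so V finishes at 13 + 5 = hour 18.
W needs all of V (finishes hour 18, plus 1-hour gap → hour 19); U (finishes hour 13). That puts its earliest start at hour 19; it finishes at 19 + 2 = hour 21.
P waits on T (finishes hour 7), so it starts at hour 7 and finishes at 7 + 4 = hour 11.
After Q (finishes hour 3), S can start at hour 3 and finishes at hour 6.
R waits on Q (finishes hour 3, plus 3-hour gap → hour 6), so it starts at hour 6 and finishes at 6 + 6 = hour 12.
All tasks are finished once the last one completes. Finish times: P at 11, Q at 3, R at 12, S at 6, T at 7, U at 13, V at 18, W at 21. The latest is hour 21.

21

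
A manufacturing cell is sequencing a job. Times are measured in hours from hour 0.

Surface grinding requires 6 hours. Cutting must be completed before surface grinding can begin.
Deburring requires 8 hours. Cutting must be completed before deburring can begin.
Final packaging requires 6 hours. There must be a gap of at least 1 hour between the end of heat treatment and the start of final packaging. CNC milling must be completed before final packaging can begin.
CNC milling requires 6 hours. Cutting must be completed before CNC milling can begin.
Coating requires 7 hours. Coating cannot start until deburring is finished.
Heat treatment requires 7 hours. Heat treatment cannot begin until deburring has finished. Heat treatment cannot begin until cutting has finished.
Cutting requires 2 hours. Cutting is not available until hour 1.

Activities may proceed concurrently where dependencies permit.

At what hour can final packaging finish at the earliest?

25

After its own release at hour 1, cutting can start at hour 1 and finishes at hour 3.
CNC milling waits on cutting (finishes hour 3), so it starts at hour 3 and finishes at 3 + 6 = hour 9.
Deburring waits on cutting (finishes hour 3), so it starts at hour 3 and finishes at 3 + 8 = hour 11.
Heat treatment needs all of deburring (finishes hour 11); cutting (finishes hour 3). That puts its earliest start at hour 11; it finishes at 11 + 7 = hour 18.
Final packaging cannot start until heat treatment (finishes hour 18, plus 1-hour gap → hour 19); CNC milling (finishes hour 9). The controlling bound is hour 19, so final packaging finishes at 19 + 6 = hour 25.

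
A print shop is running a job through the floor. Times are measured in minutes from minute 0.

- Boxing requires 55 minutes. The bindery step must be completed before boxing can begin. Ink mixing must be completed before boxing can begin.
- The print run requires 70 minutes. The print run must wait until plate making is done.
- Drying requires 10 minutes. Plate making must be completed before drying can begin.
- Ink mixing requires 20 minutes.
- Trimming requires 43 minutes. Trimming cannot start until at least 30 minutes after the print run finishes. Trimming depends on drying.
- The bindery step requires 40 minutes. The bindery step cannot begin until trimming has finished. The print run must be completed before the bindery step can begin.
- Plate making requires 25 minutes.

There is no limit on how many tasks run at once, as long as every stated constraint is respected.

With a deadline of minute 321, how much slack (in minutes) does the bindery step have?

58

Nothing blocks plate making, so it runs from minute 0 to minute 25.
After plate making (finishes minute 25), drying can start at minute 25 and finishes at minute 35.
The print run waits on plate making (finishes minute 25), so it starts at minute 25 and finishes at 25 + 70 = minute 95.
Trimming cannot start until the print run (finishes minute 95, plus 30-minute gap → minute 125); drying (finishes minute 35). The controlling bound is minute 125, so trimming finishes at 125 + 43 = minute 168.
The bindery step cannot start until trimming (finishes minute 168); the print run (finishes minute 95). The controlling bound is minute 168, so the bindery step finishes at 168 + 40 = minute 208.

Working backward from the deadline:
Boxing must finish by minute 321; it takes 55 minutes, so it must start by 321 − 55 = minute 266.
The bindery step must finish before boxing (must start by minute 266). With a 40-minute duration, the bindery step must start by 266 − 40 = minute 226.
So the bindery step can start as early as minute 168 and as late as minute 226, giving 226 − 168 = 58 minutes of slack.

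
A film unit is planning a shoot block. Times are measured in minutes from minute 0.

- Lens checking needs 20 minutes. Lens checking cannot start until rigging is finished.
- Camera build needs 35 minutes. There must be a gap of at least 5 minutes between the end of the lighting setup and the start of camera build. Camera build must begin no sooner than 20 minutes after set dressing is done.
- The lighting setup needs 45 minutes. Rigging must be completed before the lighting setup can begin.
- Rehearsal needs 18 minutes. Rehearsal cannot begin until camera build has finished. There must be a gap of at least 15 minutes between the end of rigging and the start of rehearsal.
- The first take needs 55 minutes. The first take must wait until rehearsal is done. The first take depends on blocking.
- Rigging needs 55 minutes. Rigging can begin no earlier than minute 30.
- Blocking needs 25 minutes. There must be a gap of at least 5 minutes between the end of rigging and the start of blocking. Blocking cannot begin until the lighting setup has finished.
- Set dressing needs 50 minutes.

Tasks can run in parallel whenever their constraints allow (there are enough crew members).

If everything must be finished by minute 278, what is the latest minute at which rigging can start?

The first take must finish by minute 278; it takes 55 minutes, so it must start by 278 − 55 = minute 223.
Rehearsal has to be done before the first take (must start by minute 223). That means finishing by minute 223, i.e. starting by 223 − 18 = minute 205.
Since rehearsal (must start by minute 205) depends on it, camera build must finish by minute 205. Backing off its 35-minute duration gives a latest start of minute 170.
Blocking feeds into the first take (must start by minute 223); so blocking must finish by minute 223 and therefore start by minute 198.
The lighting setup must finish in time for camera build (must start by minute 170, minus 5-minute gap → minute 165); blocking (must start by minute 198). The tightest is minute 165, so the lighting setup must start by 165 − 45 = minute 120.
Lens checking must finish by minute 278; it takes 20 minutes, so it must start by 278 − 20 = minute 258.
For rigging: the lighting setup (must start by minute 120); lens checking (must start by minute 258); blocking (must start by minute 198, minus 5-minute gap → minute 193); rehearsal (must start by minute 205, minus 15-minute gap → minute 190). The most restrictive is minute 120; with a 55-minute duration, rigging must start by minute 65.

65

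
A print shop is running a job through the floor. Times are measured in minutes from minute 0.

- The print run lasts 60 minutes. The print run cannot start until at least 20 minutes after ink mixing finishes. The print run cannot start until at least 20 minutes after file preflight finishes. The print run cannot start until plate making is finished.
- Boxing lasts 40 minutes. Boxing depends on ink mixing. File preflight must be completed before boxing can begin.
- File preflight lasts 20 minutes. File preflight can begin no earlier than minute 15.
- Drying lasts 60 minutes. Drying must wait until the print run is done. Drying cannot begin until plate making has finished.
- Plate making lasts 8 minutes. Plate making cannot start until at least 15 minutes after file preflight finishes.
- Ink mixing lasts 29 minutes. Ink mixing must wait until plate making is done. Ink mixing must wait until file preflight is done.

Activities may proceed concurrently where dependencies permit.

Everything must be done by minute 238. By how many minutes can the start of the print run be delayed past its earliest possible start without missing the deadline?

11

After its own release at minute 15, file preflight can start at minute 15 and finishes at minute 35.
Plate making waits on file preflight (finishes minute 35, plus 15-minute gap → minute 50), so it starts at minute 50 and finishes at 50 + 8 = minute 58.
Ink mixing cannot start until plate making (finishes minute 58); file preflight (finishes minute 35). The controlling bound is minute 58, so ink mixing finishes at 58 + 29 = minute 87.
The print run cannot start until ink mixing (finishes minute 87, plus 20-minute gap → minute 107); file preflight (finishes minute 35, plus 20-minute gap → minute 55); plate making (finishes minute 58). The controlling bound is minute 107, so the print run finishes at 107 + 60 = minute 167.

Working backward from the deadline:
To finish by minute 238, drying (duration 60) must start no later than minute 178.
The print run feeds into drying (must start by minute 178); so the print run must finish by minute 178 and therefore start by minute 118.
So the print run can start as early as minute 107 and as late as minute 118, giving 118 − 107 = 11 minutes of slack.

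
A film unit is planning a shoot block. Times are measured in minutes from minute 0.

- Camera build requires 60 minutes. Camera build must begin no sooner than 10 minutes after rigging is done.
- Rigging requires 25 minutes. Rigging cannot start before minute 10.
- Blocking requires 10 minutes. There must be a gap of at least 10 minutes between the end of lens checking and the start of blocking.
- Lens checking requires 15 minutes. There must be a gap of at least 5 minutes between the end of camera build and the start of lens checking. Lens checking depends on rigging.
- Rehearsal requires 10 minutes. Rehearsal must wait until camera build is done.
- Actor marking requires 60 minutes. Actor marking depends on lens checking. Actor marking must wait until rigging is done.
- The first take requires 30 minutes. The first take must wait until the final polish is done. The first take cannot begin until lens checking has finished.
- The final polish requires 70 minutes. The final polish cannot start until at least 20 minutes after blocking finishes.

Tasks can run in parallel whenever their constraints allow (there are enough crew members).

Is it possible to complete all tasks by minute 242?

Rigging cannot begin until its own release at minute 10. It runs from minute 10 to 10 + 25 = minute 35.
After rigging (finishes minute 35, plus 10-minute gap → minute 45), camera build can start at minute 45 and finishes at minute 105.
After camera build (finishes minute 105), rehearsal can start at minute 105 and finishes at minute 115.
For lens checking: camera build (finishes minute 105, plus 5-minute gap → minute 110); rigging (finishes minute 35). Taking the maximum gives a start of minute 110, and it finishes at 110 + 15 = minute 125.
For actor marking: lens checking (finishes minute 125); rigging (finishes minute 35). Taking the maximum gives a start of minute 125, and it finishes at 125 + 60 = minute 185.
After lens checking (finishes minute 125, plus 10-minute gap → minute 135), blocking can start at minute 135 and finishes at minute 145.
After blocking (finishes minute 145, plus 20-minute gap → minute 165), the final polish can start at minute 165 and finishes at minute 235.
The first take cannot start until the final polish (finishes minute 235); lens checking (finishes minute 125). The controlling bound is minute 235, so the first take finishes at 235 + 30 = minute 265.
The earliest everything can be done is minute 265, which is after the deadline of 242, so it is not possible.

No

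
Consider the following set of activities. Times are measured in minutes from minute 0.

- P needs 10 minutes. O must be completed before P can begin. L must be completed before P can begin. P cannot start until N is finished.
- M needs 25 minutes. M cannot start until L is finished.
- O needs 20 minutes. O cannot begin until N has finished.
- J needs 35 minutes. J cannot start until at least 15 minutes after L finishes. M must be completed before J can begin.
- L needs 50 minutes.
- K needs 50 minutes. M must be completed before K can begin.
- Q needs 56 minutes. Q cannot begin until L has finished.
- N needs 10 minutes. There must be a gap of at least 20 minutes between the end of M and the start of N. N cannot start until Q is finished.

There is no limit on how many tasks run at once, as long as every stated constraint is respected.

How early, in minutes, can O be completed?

136

L can start immediately at minute 0; it finishes at minute 50.
Q cannot begin until L (finishes minute 50). It runs from minute 50 to 50 + 56 = minute 106.
After L (finishes minute 50), M can start at minute 50 and finishes at minute 75.
N cannot start until M (finishes minute 75, plus 20-minute gap → minute 95); Q (finishes minute 106). The controlling bound is minute 106, so N finishes at 106 + 10 = minute 116.
O waits on N (finishes minute 116), so it starts at minute 116 and finishes at 116 + 20 = minute 136.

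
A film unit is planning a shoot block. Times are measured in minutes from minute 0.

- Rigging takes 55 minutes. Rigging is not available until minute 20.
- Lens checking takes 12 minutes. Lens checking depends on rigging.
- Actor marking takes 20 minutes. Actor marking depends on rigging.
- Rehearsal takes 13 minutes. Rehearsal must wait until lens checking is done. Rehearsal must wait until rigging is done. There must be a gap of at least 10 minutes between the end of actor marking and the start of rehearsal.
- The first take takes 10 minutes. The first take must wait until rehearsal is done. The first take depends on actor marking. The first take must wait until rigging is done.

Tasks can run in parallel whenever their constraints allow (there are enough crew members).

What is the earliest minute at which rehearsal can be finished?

118

Rigging cannot begin until its own release at minute 20. It runs from minute 20 to 20 + 55 = minute 75.
After rigging (finishes minute 75), actor marking can start at minute 75 and finishes at minute 95.
Lens checking cannot begin until rigging (finishes minute 75). It runs from minute 75 to 75 + 12 = minute 87.
Rehearsal has to wait for lens checking (finishes minute 87); rigging (finishes minute 75); actor marking (finishes minute 95, plus 10-minute gap → minute 105). The latest of these is minute 105, so rehearsal runs minute 105 to 105 + 13 = minute 118.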